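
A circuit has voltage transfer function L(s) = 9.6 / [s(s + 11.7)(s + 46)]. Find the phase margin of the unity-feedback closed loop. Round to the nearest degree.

90 deg

Gain crossover: |L(jω)| = 1 at ω ≈ 0.0178 rad/sec.
∠L(j0.0178) = −90° − arctan(0.0178/11.7) − arctan(0.0178/46) ≈ -90.11°
PM = 180° + (-90.11°) = 89.89°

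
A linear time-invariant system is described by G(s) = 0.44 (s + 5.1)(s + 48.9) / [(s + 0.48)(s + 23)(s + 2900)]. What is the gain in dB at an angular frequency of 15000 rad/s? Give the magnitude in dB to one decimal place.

-90.8 dB

|j15000 + 5.1| = √(15000² + 5.1²) = 1.5e+04
|j15000 + 48.9| = √(15000² + 48.9²) = 1.5e+04
|j15000 + 0.48| = √(15000² + 0.48²) = 1.5e+04
|j15000 + 23| = √(15000² + 23²) = 1.5e+04
|j15000 + 2900| = √(15000² + 2900²) = 1.528e+04
|G(j15000)| = 0.44 × 1.5e+04 × 1.5e+04 / (1.5e+04 × 1.5e+04 × 1.528e+04) = 2.88e-05
20 log₁₀(2.88e-05) = -90.81 dB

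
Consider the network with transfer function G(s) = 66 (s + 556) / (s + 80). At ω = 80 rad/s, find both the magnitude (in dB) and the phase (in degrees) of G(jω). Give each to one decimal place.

|j80 + 556| = √(80² + 556²) = 561.7
|j80 + 80| = √(80² + 80²) = 113.1
|G(j80)| = 66 × 561.7 / 113.1 = 327.69
20 log₁₀(327.69) = 50.31 dB
∠(j80 + 556) = arctan(80/556) = 8.19°
∠(j80 + 80) = arctan(80/80) = 45.00°
∠G(j80) = 8.19° − 45.00° = -36.81°

|G| = 50.3 dB, ∠G = -36.8 deg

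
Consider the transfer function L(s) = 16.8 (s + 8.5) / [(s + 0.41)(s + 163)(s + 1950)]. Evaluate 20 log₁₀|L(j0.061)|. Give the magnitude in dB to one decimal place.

|j0.061 + 8.5| = √(0.061² + 8.5²) = 8.5
|j0.061 + 0.41| = √(0.061² + 0.41²) = 0.4145
|j0.061 + 163| = √(0.061² + 163²) = 163
|j0.061 + 1950| = √(0.061² + 1950²) = 1950
|L(j0.061)| = 16.8 × 8.5 / (0.4145 × 163 × 1950) = 0.0010839
20 log₁₀(0.0010839) = -59.30 dB

-59.3 dB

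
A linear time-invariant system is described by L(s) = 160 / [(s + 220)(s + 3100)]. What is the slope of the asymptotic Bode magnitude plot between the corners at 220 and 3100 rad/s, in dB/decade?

In this band the factors already past their corner are: pole at 220; net slope = -20 dB/decade.

-20 dB/decade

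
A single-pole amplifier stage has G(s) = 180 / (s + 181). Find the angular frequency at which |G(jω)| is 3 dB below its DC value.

For a single-pole low-pass, the −3 dB point is at the pole: ω = 181 rad/s.

181 rad/s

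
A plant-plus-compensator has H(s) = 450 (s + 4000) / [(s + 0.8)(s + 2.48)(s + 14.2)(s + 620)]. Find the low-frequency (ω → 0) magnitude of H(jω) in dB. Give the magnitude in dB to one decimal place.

40.3 dB

H(0) = 450 × 4000 / (0.8 × 2.48 × 14.2 × 620) = 103.05
20 log₁₀(103.05) = 40.26 dB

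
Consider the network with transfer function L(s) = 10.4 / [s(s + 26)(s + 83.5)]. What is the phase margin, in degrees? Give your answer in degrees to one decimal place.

Gain crossover: |L(jω)| = 1 at ω ≈ 0.00479 rad/s.
∠L(j0.00479) = −90° − arctan(0.00479/26) − arctan(0.00479/83.5) ≈ -90.01°
PM = 180° + (-90.01°) = 89.99°

90.0°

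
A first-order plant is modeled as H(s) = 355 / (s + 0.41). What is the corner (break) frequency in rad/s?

The single real pole at s = −0.41 gives a corner at ω = 0.41 rad/s.

0.41 rad/s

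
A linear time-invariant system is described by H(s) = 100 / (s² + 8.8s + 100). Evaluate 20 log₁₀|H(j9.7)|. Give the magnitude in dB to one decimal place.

|(j9.7)² + 8.8(j9.7) + 100| = |5.91 + j85.36| = 85.56
|H(j9.7)| = 100 / 85.56 = 1.1687
20 log₁₀(1.1687) = 1.35 dB

1.4 dB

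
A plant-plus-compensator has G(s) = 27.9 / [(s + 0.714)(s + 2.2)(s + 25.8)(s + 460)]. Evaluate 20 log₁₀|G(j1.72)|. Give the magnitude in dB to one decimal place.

|j1.72 + 0.714| = √(1.72² + 0.714²) = 1.862
|j1.72 + 2.2| = √(1.72² + 2.2²) = 2.793
|j1.72 + 25.8| = √(1.72² + 25.8²) = 25.86
|j1.72 + 460| = √(1.72² + 460²) = 460
|G(j1.72)| = 27.9 / (1.862 × 2.793 × 25.86 × 460) = 0.00045103
20 log₁₀(0.00045103) = -66.92 dB

-66.9 dB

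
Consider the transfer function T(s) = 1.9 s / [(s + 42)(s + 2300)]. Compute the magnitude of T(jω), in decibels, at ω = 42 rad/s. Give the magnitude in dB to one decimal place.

-64.7 dB

|j42| = 42
|j42 + 42| = √(42² + 42²) = 59.4
|j42 + 2300| = √(42² + 2300²) = 2300
|T(j42)| = 1.9 × 42 / (59.4 × 2300) = 0.00058403
20 log₁₀(0.00058403) = -64.67 dB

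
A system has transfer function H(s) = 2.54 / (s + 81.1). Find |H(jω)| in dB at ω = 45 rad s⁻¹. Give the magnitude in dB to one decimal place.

|j45 + 81.1| = √(45² + 81.1²) = 92.75
|H(j45)| = 2.54 / 92.75 = 0.027386
20 log₁₀(0.027386) = -31.25 dB

-31.2 dB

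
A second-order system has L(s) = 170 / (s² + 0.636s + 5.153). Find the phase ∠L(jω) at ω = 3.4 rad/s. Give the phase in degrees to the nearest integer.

-161°

∠[(j3.4)² + 0.636(j3.4) + 5.153] = ∠[-6.407 + j2.1624] = 161.35°
∠L(j3.4) = −161.35° = -161.35°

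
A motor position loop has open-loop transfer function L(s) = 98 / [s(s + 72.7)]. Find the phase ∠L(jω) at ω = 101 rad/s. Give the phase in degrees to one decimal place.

-144.3°

∠(j101 + 72.7) = arctan(101/72.7) = 54.25°
∠(j101) = 90.00°
∠L(j101) = − (54.25° + 90.00°) = -144.25°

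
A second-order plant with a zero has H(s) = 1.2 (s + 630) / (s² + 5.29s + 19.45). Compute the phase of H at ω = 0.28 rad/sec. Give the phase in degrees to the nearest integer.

-4°

∠(j0.28 + 630) = arctan(0.28/630) = 0.03°
∠[(j0.28)² + 5.29(j0.28) + 19.45] = ∠[19.372 + j1.4812] = 4.37°
∠H(j0.28) = 0.03° − 4.37° = -4.35°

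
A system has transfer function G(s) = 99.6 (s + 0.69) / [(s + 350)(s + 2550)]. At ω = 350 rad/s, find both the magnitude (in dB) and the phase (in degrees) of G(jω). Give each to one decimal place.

|j350 + 0.69| = √(350² + 0.69²) = 350
|j350 + 350| = √(350² + 350²) = 495
|j350 + 2550| = √(350² + 2550²) = 2574
|G(j350)| = 99.6 × 350 / (495 × 2574) = 0.027362
20 log₁₀(0.027362) = -31.26 dB
∠(j350 + 0.69) = arctan(350/0.69) = 89.89°
∠(j350 + 350) = arctan(350/350) = 45.00°
∠(j350 + 2550) = arctan(350/2550) = 7.82°
∠G(j350) = 89.89° − (45.00° + 7.82°) = 37.07°

|G| = -31.3 dB, ∠G = 37.1°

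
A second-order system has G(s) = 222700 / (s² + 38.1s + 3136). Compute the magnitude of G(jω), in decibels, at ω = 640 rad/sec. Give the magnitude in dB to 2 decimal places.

-5.24 dB

|(j640)² + 38.1(j640) + 3136| = |-4.0646e+05 + j24384| = 4.072e+05
|G(j640)| = 222700 / 4.072e+05 = 0.54691
20 log₁₀(0.54691) = -5.242 dB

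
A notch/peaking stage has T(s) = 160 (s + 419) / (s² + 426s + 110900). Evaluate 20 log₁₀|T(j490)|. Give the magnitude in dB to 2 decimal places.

-7.53 dB

|j490 + 419| = √(490² + 419²) = 644.7
|(j490)² + 426(j490) + 110900| = |-1.292e+05 + j2.0874e+05| = 2.455e+05
|T(j490)| = 160 × 644.7 / 2.455e+05 = 0.4202
20 log₁₀(0.4202) = -7.531 dB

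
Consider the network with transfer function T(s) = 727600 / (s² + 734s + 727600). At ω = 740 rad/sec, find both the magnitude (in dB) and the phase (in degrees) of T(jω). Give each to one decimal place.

|T| = 2.1 dB, ∠T = -71.7°

|(j740)² + 734(j740) + 727600| = |1.8e+05 + j5.4316e+05| = 5.722e+05
|T(j740)| = 727600 / 5.722e+05 = 1.2716
20 log₁₀(1.2716) = 2.09 dB
∠[(j740)² + 734(j740) + 727600] = ∠[1.8e+05 + j5.4316e+05] = 71.67°
∠T(j740) = −71.67° = -71.67°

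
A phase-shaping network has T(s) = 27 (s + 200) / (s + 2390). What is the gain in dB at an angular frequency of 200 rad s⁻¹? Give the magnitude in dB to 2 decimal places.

10.06 dB

|j200 + 200| = √(200² + 200²) = 282.8
|j200 + 2390| = √(200² + 2390²) = 2398
|T(j200)| = 27 × 282.8 / 2398 = 3.1842
20 log₁₀(3.1842) = 10.060 dB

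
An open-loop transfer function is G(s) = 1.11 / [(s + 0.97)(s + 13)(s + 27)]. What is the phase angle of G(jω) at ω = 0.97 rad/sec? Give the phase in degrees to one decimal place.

∠(j0.97 + 0.97) = arctan(0.97/0.97) = 45.00°
∠(j0.97 + 13) = arctan(0.97/13) = 4.27°
∠(j0.97 + 27) = arctan(0.97/27) = 2.06°
∠G(j0.97) = − (45.00° + 4.27° + 2.06°) = -51.32°

-51.3 deg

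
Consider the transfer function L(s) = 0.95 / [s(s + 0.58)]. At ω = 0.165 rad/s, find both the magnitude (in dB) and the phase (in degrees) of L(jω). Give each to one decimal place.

|L| = 19.6 dB, ∠L = -105.9°

|j0.165 + 0.58| = √(0.165² + 0.58²) = 0.603
|j0.165| = 0.165
|L(j0.165)| = 0.95 / (0.603 × 0.165) = 9.548
20 log₁₀(9.548) = 19.60 dB
∠(j0.165 + 0.58) = arctan(0.165/0.58) = 15.88°
∠(j0.165) = 90.00°
∠L(j0.165) = − (15.88° + 90.00°) = -105.88°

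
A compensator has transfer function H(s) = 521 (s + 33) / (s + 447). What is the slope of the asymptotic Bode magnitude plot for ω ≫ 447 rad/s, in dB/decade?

With 1 zero and 1 pole, the high-frequency asymptotic slope is 20 × (1 − 1) = 0 dB/decade.

0 dB/decade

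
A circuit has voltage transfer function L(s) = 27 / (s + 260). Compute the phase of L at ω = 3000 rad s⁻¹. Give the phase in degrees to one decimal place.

-85.0°

∠(j3000 + 260) = arctan(3000/260) = 85.05°
∠L(j3000) = −85.05° = -85.05°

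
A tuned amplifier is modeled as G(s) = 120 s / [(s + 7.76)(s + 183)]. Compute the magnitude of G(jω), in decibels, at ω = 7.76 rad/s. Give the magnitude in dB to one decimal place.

-6.7 dB

|j7.76| = 7.76
|j7.76 + 7.76| = √(7.76² + 7.76²) = 10.97
|j7.76 + 183| = √(7.76² + 183²) = 183.2
|G(j7.76)| = 120 × 7.76 / (10.97 × 183.2) = 0.46326
20 log₁₀(0.46326) = -6.68 dB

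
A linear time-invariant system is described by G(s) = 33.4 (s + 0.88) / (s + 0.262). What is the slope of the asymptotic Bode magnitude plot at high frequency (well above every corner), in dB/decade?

With 1 zero and 1 pole, the high-frequency asymptotic slope is 20 × (1 − 1) = 0 dB/decade.

0 dB/decade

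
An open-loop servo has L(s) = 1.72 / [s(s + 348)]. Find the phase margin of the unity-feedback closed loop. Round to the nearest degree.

90 deg

Gain crossover: |L(jω)| = 1 at ω ≈ 0.00494 rad/sec.
∠L(j0.00494) = −90° − arctan(0.00494/348) ≈ -90.00°
PM = 180° + (-90.00°) = 90.00°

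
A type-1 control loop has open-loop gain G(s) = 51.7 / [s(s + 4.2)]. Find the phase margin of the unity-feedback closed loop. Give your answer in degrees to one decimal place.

32.5°

Gain crossover: |G(jω)| = 1 at ω ≈ 6.61 rad s⁻¹.
∠G(j6.61) = −90° − arctan(6.61/4.2) ≈ -147.55°
PM = 180° + (-147.55°) = 32.45°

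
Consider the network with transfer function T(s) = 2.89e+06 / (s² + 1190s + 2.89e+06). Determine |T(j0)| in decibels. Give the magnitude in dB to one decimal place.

T(0) = 2.89e+06 / 2.89e+06 = 1
20 log₁₀(1) = 0.00 dB

0.0 dB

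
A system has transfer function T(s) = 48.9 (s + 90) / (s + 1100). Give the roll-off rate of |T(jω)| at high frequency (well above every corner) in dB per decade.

With 1 zero and 1 pole, the high-frequency asymptotic slope is 20 × (1 − 1) = 0 dB/decade.

0 dB/decade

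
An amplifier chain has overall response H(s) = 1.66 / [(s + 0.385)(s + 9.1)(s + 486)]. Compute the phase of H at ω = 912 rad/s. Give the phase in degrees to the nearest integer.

-241°

∠(j912 + 0.385) = arctan(912/0.385) = 89.98°
∠(j912 + 9.1) = arctan(912/9.1) = 89.43°
∠(j912 + 486) = arctan(912/486) = 61.95°
∠H(j912) = − (89.98° + 89.43° + 61.95°) = -241.35°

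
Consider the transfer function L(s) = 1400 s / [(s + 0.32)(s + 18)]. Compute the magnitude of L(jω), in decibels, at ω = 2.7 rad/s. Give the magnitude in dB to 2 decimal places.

37.66 dB

|j2.7| = 2.7
|j2.7 + 0.32| = √(2.7² + 0.32²) = 2.719
|j2.7 + 18| = √(2.7² + 18²) = 18.2
|L(j2.7)| = 1400 × 2.7 / (2.719 × 18.2) = 76.383
20 log₁₀(76.383) = 37.660 dB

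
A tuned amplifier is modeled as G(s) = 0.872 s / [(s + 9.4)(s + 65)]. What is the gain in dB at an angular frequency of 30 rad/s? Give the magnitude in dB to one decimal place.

|j30| = 30
|j30 + 9.4| = √(30² + 9.4²) = 31.44
|j30 + 65| = √(30² + 65²) = 71.59
|G(j30)| = 0.872 × 30 / (31.44 × 71.59) = 0.011623
20 log₁₀(0.011623) = -38.69 dB

-38.7 dB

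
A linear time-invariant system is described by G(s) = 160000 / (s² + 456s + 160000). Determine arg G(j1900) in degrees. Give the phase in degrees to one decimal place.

-165.9°

∠[(j1900)² + 456(j1900) + 160000] = ∠[-3.45e+06 + j8.664e+05] = 165.90°
∠G(j1900) = −165.90° = -165.90°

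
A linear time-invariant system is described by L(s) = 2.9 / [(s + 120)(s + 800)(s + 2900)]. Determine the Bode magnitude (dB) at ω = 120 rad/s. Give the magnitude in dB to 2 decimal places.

|j120 + 120| = √(120² + 120²) = 169.7
|j120 + 800| = √(120² + 800²) = 808.9
|j120 + 2900| = √(120² + 2900²) = 2902
|L(j120)| = 2.9 / (169.7 × 808.9 × 2902) = 7.278e-09
20 log₁₀(7.278e-09) = -162.760 dB

-162.76 dB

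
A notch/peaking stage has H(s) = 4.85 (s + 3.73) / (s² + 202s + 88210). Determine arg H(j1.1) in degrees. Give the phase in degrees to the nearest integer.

∠(j1.1 + 3.73) = arctan(1.1/3.73) = 16.43°
∠[(j1.1)² + 202(j1.1) + 88210] = ∠[88209 + j222.2] = 0.14°
∠H(j1.1) = 16.43° − 0.14° = 16.29°

16 deg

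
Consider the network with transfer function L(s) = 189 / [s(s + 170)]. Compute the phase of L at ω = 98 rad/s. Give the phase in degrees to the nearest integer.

∠(j98 + 170) = arctan(98/170) = 29.96°
∠(j98) = 90.00°
∠L(j98) = − (29.96° + 90.00°) = -119.96°

-120 deg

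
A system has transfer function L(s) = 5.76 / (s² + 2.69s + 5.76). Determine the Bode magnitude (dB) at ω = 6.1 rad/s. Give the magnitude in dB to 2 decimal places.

-15.79 dB

|(j6.1)² + 2.69(j6.1) + 5.76| = |-31.45 + j16.409| = 35.47
|L(j6.1)| = 5.76 / 35.47 = 0.16238
20 log₁₀(0.16238) = -15.790 dB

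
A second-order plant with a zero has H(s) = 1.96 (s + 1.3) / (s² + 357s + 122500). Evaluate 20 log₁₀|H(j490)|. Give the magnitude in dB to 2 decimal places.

|j490 + 1.3| = √(490² + 1.3²) = 490
|(j490)² + 357(j490) + 122500| = |-1.176e+05 + j1.7493e+05| = 2.108e+05
|H(j490)| = 1.96 × 490 / 2.108e+05 = 0.0045563
20 log₁₀(0.0045563) = -46.828 dB

-46.83 dB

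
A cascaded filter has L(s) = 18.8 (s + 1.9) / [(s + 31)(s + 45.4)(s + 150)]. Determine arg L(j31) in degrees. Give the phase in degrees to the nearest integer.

∠(j31 + 1.9) = arctan(31/1.9) = 86.49°
∠(j31 + 31) = arctan(31/31) = 45.00°
∠(j31 + 45.4) = arctan(31/45.4) = 34.33°
∠(j31 + 150) = arctan(31/150) = 11.68°
∠L(j31) = 86.49° − (45.00° + 34.33° + 11.68°) = -4.51°

-5°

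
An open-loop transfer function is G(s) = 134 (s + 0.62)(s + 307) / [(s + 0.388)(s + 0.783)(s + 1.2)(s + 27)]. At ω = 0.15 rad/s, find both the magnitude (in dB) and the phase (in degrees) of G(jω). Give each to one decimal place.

|j0.15 + 0.62| = √(0.15² + 0.62²) = 0.6379
|j0.15 + 307| = √(0.15² + 307²) = 307
|j0.15 + 0.388| = √(0.15² + 0.388²) = 0.416
|j0.15 + 0.783| = √(0.15² + 0.783²) = 0.7972
|j0.15 + 1.2| = √(0.15² + 1.2²) = 1.209
|j0.15 + 27| = √(0.15² + 27²) = 27
|G(j0.15)| = 134 × 0.6379 × 307 / (0.416 × 0.7972 × 1.209 × 27) = 2423.3
20 log₁₀(2423.3) = 67.69 dB
∠(j0.15 + 0.62) = arctan(0.15/0.62) = 13.60°
∠(j0.15 + 307) = arctan(0.15/307) = 0.03°
∠(j0.15 + 0.388) = arctan(0.15/0.388) = 21.14°
∠(j0.15 + 0.783) = arctan(0.15/0.783) = 10.84°
∠(j0.15 + 1.2) = arctan(0.15/1.2) = 7.13°
∠(j0.15 + 27) = arctan(0.15/27) = 0.32°
∠G(j0.15) = 13.60° + 0.03° − (21.14° + 10.84° + 7.13° + 0.32°) = -25.80°

|G| = 67.7 dB, ∠G = -25.8°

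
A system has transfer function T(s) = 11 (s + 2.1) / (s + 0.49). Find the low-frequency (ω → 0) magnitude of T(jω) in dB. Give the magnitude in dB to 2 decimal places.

33.47 dB

T(0) = 11 × 2.1 / 0.49 = 47.143
20 log₁₀(47.143) = 33.468 dB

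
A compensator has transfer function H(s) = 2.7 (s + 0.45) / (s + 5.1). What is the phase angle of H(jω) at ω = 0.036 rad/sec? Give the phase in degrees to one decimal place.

∠(j0.036 + 0.45) = arctan(0.036/0.45) = 4.57°
∠(j0.036 + 5.1) = arctan(0.036/5.1) = 0.40°
∠H(j0.036) = 4.57° − 0.40° = 4.17°

4.2 deg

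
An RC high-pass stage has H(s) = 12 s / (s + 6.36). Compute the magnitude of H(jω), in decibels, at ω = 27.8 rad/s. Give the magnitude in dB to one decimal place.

21.4 dB

|j27.8| = 27.8
|j27.8 + 6.36| = √(27.8² + 6.36²) = 28.52
|H(j27.8)| = 12 × 27.8 / 28.52 = 11.698
20 log₁₀(11.698) = 21.36 dB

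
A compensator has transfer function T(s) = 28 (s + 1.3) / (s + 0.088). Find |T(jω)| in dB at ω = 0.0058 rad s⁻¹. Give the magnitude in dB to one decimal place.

52.3 dB

|j0.0058 + 1.3| = √(0.0058² + 1.3²) = 1.3
|j0.0058 + 0.088| = √(0.0058² + 0.088²) = 0.08819
|T(j0.0058)| = 28 × 1.3 / 0.08819 = 412.74
20 log₁₀(412.74) = 52.31 dB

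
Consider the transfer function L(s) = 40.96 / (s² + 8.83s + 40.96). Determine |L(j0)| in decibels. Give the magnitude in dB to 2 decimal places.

0.00 dB

L(0) = 40.96 / 40.96 = 1
20 log₁₀(1) = 0.000 dB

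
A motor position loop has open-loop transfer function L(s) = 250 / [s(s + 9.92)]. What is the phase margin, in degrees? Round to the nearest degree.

35°

Gain crossover: |L(jω)| = 1 at ω ≈ 14.3 rad/sec.
∠L(j14.3) = −90° − arctan(14.3/9.92) ≈ -145.32°
PM = 180° + (-145.32°) = 34.68°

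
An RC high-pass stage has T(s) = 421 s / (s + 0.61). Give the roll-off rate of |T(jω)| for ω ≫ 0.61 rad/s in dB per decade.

0 dB/decade

With 1 zero and 1 pole, the high-frequency asymptotic slope is 20 × (1 − 1) = 0 dB/decade.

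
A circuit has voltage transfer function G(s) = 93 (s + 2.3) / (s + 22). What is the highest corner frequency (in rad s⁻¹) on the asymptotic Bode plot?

22 rad s⁻¹

Break frequencies occur at each pole and zero magnitude: 2.3 rad s⁻¹, 22 rad s⁻¹.
The highest is 22 rad s⁻¹.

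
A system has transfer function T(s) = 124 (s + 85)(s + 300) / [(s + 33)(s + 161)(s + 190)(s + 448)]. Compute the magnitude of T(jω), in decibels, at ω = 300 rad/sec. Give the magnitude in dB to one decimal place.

|j300 + 85| = √(300² + 85²) = 311.8
|j300 + 300| = √(300² + 300²) = 424.3
|j300 + 33| = √(300² + 33²) = 301.8
|j300 + 161| = √(300² + 161²) = 340.5
|j300 + 190| = √(300² + 190²) = 355.1
|j300 + 448| = √(300² + 448²) = 539.2
|T(j300)| = 124 × 311.8 × 424.3 / (301.8 × 340.5 × 355.1 × 539.2) = 0.00083378
20 log₁₀(0.00083378) = -61.58 dB

-61.6 dB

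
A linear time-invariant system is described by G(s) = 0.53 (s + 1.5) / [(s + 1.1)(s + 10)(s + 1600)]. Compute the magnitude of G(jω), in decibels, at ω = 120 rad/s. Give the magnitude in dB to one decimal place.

|j120 + 1.5| = √(120² + 1.5²) = 120
|j120 + 1.1| = √(120² + 1.1²) = 120
|j120 + 10| = √(120² + 10²) = 120.4
|j120 + 1600| = √(120² + 1600²) = 1604
|G(j120)| = 0.53 × 120 / (120 × 120.4 × 1604) = 2.7433e-06
20 log₁₀(2.7433e-06) = -111.23 dB

-111.2 dB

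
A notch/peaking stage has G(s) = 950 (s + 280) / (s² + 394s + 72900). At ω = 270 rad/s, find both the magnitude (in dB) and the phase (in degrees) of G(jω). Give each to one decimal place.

|j270 + 280| = √(270² + 280²) = 389
|(j270)² + 394(j270) + 72900| = |0 + j1.0638e+05| = 1.064e+05
|G(j270)| = 950 × 389 / 1.064e+05 = 3.4736
20 log₁₀(3.4736) = 10.82 dB
∠(j270 + 280) = arctan(270/280) = 43.96°
∠[(j270)² + 394(j270) + 72900] = ∠[0 + j1.0638e+05] = 90.00°
∠G(j270) = 43.96° − 90.00° = -46.04°

|G| = 10.8 dB, ∠G = -46.0°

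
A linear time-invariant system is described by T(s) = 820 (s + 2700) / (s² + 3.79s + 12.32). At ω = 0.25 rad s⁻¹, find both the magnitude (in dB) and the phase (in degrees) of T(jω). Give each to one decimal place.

|T| = 105.1 dB, ∠T = -4.4°

|j0.25 + 2700| = √(0.25² + 2700²) = 2700
|(j0.25)² + 3.79(j0.25) + 12.32| = |12.258 + j0.9475| = 12.29
|T(j0.25)| = 820 × 2700 / 12.29 = 1.8009e+05
20 log₁₀(1.8009e+05) = 105.11 dB
∠(j0.25 + 2700) = arctan(0.25/2700) = 0.01°
∠[(j0.25)² + 3.79(j0.25) + 12.32] = ∠[12.258 + j0.9475] = 4.42°
∠T(j0.25) = 0.01° − 4.42° = -4.41°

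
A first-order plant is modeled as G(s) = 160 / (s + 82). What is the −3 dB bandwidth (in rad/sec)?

For a single-pole low-pass, the −3 dB point is at the pole: ω = 82 rad/sec.

82 rad/sec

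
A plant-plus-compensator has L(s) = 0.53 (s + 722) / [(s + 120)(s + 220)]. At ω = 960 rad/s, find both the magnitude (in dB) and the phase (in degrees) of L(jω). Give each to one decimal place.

|L| = -63.5 dB, ∠L = -106.9°

|j960 + 722| = √(960² + 722²) = 1201
|j960 + 120| = √(960² + 120²) = 967.5
|j960 + 220| = √(960² + 220²) = 984.9
|L(j960)| = 0.53 × 1201 / (967.5 × 984.9) = 0.00066814
20 log₁₀(0.00066814) = -63.50 dB
∠(j960 + 722) = arctan(960/722) = 53.05°
∠(j960 + 120) = arctan(960/120) = 82.87°
∠(j960 + 220) = arctan(960/220) = 77.09°
∠L(j960) = 53.05° − (82.87° + 77.09°) = -106.91°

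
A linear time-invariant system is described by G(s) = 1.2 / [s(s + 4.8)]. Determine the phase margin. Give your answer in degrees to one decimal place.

Gain crossover: |G(jω)| = 1 at ω ≈ 0.25 rad/s.
∠G(j0.25) = −90° − arctan(0.25/4.8) ≈ -92.98°
PM = 180° + (-92.98°) = 87.02°

87.0°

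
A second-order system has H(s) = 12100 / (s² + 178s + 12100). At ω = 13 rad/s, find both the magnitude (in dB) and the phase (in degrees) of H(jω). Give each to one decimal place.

|H| = -0.0 dB, ∠H = -11.0°

|(j13)² + 178(j13) + 12100| = |11931 + j2314| = 1.215e+04
|H(j13)| = 12100 / 1.215e+04 = 0.99561
20 log₁₀(0.99561) = -0.04 dB
∠[(j13)² + 178(j13) + 12100] = ∠[11931 + j2314] = 10.98°
∠H(j13) = −10.98° = -10.98°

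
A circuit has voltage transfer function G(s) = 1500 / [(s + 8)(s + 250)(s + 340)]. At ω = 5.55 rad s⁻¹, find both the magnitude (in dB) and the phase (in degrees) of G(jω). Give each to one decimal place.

|j5.55 + 8| = √(5.55² + 8²) = 9.737
|j5.55 + 250| = √(5.55² + 250²) = 250.1
|j5.55 + 340| = √(5.55² + 340²) = 340
|G(j5.55)| = 1500 / (9.737 × 250.1 × 340) = 0.0018117
20 log₁₀(0.0018117) = -54.84 dB
∠(j5.55 + 8) = arctan(5.55/8) = 34.75°
∠(j5.55 + 250) = arctan(5.55/250) = 1.27°
∠(j5.55 + 340) = arctan(5.55/340) = 0.94°
∠G(j5.55) = − (34.75° + 1.27° + 0.94°) = -36.96°

|G| = -54.8 dB, ∠G = -37.0°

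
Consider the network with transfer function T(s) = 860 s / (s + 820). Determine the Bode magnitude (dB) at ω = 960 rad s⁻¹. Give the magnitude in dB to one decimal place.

56.3 dB

|j960| = 960
|j960 + 820| = √(960² + 820²) = 1263
|T(j960)| = 860 × 960 / 1263 = 653.92
20 log₁₀(653.92) = 56.31 dB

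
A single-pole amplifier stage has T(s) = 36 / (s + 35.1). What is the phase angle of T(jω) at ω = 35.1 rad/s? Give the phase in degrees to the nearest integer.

∠(j35.1 + 35.1) = arctan(35.1/35.1) = 45.00°
∠T(j35.1) = −45.00° = -45.00°

-45°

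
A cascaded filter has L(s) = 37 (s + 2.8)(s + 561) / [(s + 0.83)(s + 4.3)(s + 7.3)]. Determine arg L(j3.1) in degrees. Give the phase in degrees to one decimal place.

∠(j3.1 + 2.8) = arctan(3.1/2.8) = 47.91°
∠(j3.1 + 561) = arctan(3.1/561) = 0.32°
∠(j3.1 + 0.83) = arctan(3.1/0.83) = 75.01°
∠(j3.1 + 4.3) = arctan(3.1/4.3) = 35.79°
∠(j3.1 + 7.3) = arctan(3.1/7.3) = 23.01°
∠L(j3.1) = 47.91° + 0.32° − (75.01° + 35.79° + 23.01°) = -85.58°

-85.6°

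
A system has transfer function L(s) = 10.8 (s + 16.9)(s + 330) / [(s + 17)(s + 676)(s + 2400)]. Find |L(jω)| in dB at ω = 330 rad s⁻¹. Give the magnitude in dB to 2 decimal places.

|j330 + 16.9| = √(330² + 16.9²) = 330.4
|j330 + 330| = √(330² + 330²) = 466.7
|j330 + 17| = √(330² + 17²) = 330.4
|j330 + 676| = √(330² + 676²) = 752.2
|j330 + 2400| = √(330² + 2400²) = 2423
|L(j330)| = 10.8 × 330.4 × 466.7 / (330.4 × 752.2 × 2423) = 0.0027657
20 log₁₀(0.0027657) = -51.164 dB

-51.16 dB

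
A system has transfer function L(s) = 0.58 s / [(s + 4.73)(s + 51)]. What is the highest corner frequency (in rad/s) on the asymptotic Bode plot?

Break frequencies occur at each pole and zero magnitude: 4.73 rad/s, 51 rad/s.
The highest is 51 rad/s.

51 rad/s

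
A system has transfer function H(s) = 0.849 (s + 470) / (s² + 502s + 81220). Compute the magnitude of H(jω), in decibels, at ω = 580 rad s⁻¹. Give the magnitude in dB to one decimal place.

|j580 + 470| = √(580² + 470²) = 746.5
|(j580)² + 502(j580) + 81220| = |-2.5518e+05 + j2.9116e+05| = 3.872e+05
|H(j580)| = 0.849 × 746.5 / 3.872e+05 = 0.0016371
20 log₁₀(0.0016371) = -55.72 dB

-55.7 dB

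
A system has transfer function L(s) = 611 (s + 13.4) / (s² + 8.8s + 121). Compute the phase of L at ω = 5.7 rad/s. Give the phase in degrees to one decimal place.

-6.5°

∠(j5.7 + 13.4) = arctan(5.7/13.4) = 23.04°
∠[(j5.7)² + 8.8(j5.7) + 121] = ∠[88.51 + j50.16] = 29.54°
∠L(j5.7) = 23.04° − 29.54° = -6.50°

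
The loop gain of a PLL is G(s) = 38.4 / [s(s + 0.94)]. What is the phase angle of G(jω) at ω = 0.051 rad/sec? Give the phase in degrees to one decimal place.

-93.1°

∠(j0.051 + 0.94) = arctan(0.051/0.94) = 3.11°
∠(j0.051) = 90.00°
∠G(j0.051) = − (3.11° + 90.00°) = -93.11°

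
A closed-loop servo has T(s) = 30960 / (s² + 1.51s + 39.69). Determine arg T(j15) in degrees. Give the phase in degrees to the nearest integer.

-173 deg

∠[(j15)² + 1.51(j15) + 39.69] = ∠[-185.31 + j22.65] = 173.03°
∠T(j15) = −173.03° = -173.03°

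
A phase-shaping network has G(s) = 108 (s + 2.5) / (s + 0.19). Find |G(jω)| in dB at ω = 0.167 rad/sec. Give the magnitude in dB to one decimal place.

60.6 dB

|j0.167 + 2.5| = √(0.167² + 2.5²) = 2.506
|j0.167 + 0.19| = √(0.167² + 0.19²) = 0.253
|G(j0.167)| = 108 × 2.506 / 0.253 = 1069.7
20 log₁₀(1069.7) = 60.59 dB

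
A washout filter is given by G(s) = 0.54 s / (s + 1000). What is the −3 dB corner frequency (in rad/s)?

1000 rad/s

For a single-pole high-pass, the −3 dB point is at the pole: ω = 1000 rad/s.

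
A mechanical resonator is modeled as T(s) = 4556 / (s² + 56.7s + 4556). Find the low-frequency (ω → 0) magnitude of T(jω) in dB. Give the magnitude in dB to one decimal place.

T(0) = 4556 / 4556 = 1
20 log₁₀(1) = 0.00 dB

0.0 dB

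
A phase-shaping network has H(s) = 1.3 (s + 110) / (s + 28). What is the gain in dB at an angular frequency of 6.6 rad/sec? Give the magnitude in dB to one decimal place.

13.9 dB

|j6.6 + 110| = √(6.6² + 110²) = 110.2
|j6.6 + 28| = √(6.6² + 28²) = 28.77
|H(j6.6)| = 1.3 × 110.2 / 28.77 = 4.9799
20 log₁₀(4.9799) = 13.94 dB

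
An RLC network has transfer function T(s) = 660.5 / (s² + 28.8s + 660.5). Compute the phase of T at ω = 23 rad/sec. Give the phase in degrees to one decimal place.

-78.8°

∠[(j23)² + 28.8(j23) + 660.5] = ∠[131.5 + j662.4] = 78.77°
∠T(j23) = −78.77° = -78.77°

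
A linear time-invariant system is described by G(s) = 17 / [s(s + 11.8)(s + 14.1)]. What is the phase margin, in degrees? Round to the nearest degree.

Gain crossover: |G(jω)| = 1 at ω ≈ 0.102 rad/s.
∠G(j0.102) = −90° − arctan(0.102/11.8) − arctan(0.102/14.1) ≈ -90.91°
PM = 180° + (-90.91°) = 89.09°

89 deg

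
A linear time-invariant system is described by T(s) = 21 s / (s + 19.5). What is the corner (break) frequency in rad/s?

19.5 rad/s

The single real pole at s = −19.5 gives a corner at ω = 19.5 rad/s.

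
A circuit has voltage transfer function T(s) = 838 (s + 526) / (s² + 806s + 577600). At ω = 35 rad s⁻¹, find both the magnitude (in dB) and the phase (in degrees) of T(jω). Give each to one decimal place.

|T| = -2.3 dB, ∠T = 1.0°

|j35 + 526| = √(35² + 526²) = 527.2
|(j35)² + 806(j35) + 577600| = |5.7638e+05 + j28210| = 5.771e+05
|T(j35)| = 838 × 527.2 / 5.771e+05 = 0.76553
20 log₁₀(0.76553) = -2.32 dB
∠(j35 + 526) = arctan(35/526) = 3.81°
∠[(j35)² + 806(j35) + 577600] = ∠[5.7638e+05 + j28210] = 2.80°
∠T(j35) = 3.81° − 2.80° = 1.00°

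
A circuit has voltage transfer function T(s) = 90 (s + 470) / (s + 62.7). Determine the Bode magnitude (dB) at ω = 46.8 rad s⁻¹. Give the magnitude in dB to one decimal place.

54.7 dB

|j46.8 + 470| = √(46.8² + 470²) = 472.3
|j46.8 + 62.7| = √(46.8² + 62.7²) = 78.24
|T(j46.8)| = 90 × 472.3 / 78.24 = 543.32
20 log₁₀(543.32) = 54.70 dB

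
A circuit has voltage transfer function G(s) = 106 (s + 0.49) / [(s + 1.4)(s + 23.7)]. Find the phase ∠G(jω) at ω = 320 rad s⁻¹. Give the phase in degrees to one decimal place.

∠(j320 + 0.49) = arctan(320/0.49) = 89.91°
∠(j320 + 1.4) = arctan(320/1.4) = 89.75°
∠(j320 + 23.7) = arctan(320/23.7) = 85.76°
∠G(j320) = 89.91° − (89.75° + 85.76°) = -85.60°

-85.6°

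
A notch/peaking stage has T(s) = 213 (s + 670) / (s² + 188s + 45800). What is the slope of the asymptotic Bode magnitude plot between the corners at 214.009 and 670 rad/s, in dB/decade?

In this band the factors already past their corner are: complex pole pair at ωₙ ≈ 214; net slope = -40 dB/decade.

-40 dB/decade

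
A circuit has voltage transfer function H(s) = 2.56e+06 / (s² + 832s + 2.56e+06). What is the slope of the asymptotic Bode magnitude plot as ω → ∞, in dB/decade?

With 0 zeros and 2 poles, the high-frequency asymptotic slope is 20 × (0 − 2) = -40 dB/decade.

-40 dB/decade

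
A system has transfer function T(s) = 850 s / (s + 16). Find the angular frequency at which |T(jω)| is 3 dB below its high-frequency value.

16 rad/s

For a single-pole high-pass, the −3 dB point is at the pole: ω = 16 rad/s.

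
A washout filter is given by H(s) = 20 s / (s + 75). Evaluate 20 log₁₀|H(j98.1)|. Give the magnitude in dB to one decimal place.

24.0 dB

|j98.1| = 98.1
|j98.1 + 75| = √(98.1² + 75²) = 123.5
|H(j98.1)| = 20 × 98.1 / 123.5 = 15.889
20 log₁₀(15.889) = 24.02 dB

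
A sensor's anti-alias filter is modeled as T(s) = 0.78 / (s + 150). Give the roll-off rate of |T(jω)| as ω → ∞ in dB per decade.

-20 dB/decade

With 0 zeros and 1 pole, the high-frequency asymptotic slope is 20 × (0 − 1) = -20 dB/decade.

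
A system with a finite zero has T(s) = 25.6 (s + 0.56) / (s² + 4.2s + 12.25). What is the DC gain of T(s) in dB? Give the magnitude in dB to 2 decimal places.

T(0) = 25.6 × 0.56 / 12.25 = 1.1703
20 log₁₀(1.1703) = 1.366 dB

1.37 dB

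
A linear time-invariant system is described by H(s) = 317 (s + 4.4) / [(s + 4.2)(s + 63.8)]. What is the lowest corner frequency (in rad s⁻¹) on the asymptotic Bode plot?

Break frequencies occur at each pole and zero magnitude: 4.2 rad s⁻¹, 4.4 rad s⁻¹, 63.8 rad s⁻¹.
The lowest is 4.2 rad s⁻¹.

4.2 rad s⁻¹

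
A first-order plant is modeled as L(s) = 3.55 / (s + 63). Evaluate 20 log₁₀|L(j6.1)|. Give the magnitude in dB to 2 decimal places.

-25.02 dB

|j6.1 + 63| = √(6.1² + 63²) = 63.29
|L(j6.1)| = 3.55 / 63.29 = 0.056087
20 log₁₀(0.056087) = -25.023 dB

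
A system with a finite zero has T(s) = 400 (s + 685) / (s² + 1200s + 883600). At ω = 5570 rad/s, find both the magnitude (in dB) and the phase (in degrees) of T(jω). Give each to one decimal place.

|T| = -22.8 dB, ∠T = -84.5°

|j5570 + 685| = √(5570² + 685²) = 5612
|(j5570)² + 1200(j5570) + 883600| = |-3.0141e+07 + j6.684e+06| = 3.087e+07
|T(j5570)| = 400 × 5612 / 3.087e+07 = 0.072709
20 log₁₀(0.072709) = -22.77 dB
∠(j5570 + 685) = arctan(5570/685) = 82.99°
∠[(j5570)² + 1200(j5570) + 883600] = ∠[-3.0141e+07 + j6.684e+06] = 167.50°
∠T(j5570) = 82.99° − 167.50° = -84.51°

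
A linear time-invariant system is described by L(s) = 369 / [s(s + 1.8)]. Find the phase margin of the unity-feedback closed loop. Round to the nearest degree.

Gain crossover: |L(jω)| = 1 at ω ≈ 19.2 rad/s.
∠L(j19.2) = −90° − arctan(19.2/1.8) ≈ -174.64°
PM = 180° + (-174.64°) = 5.36°

5 deg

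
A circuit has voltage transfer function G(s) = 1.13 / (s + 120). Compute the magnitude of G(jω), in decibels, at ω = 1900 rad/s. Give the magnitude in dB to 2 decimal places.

|j1900 + 120| = √(1900² + 120²) = 1904
|G(j1900)| = 1.13 / 1904 = 0.00059355
20 log₁₀(0.00059355) = -64.531 dB

-64.53 dB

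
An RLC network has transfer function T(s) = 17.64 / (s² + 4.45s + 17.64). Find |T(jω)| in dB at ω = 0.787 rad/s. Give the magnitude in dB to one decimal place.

|(j0.787)² + 4.45(j0.787) + 17.64| = |17.021 + j3.5022| = 17.38
|T(j0.787)| = 17.64 / 17.38 = 1.0151
20 log₁₀(1.0151) = 0.13 dB

0.1 dB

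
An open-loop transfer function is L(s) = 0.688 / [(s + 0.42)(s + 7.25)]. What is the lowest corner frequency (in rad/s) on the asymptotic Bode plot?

Break frequencies occur at each pole and zero magnitude: 0.42 rad/s, 7.25 rad/s.
The lowest is 0.42 rad/s.

0.42 rad/s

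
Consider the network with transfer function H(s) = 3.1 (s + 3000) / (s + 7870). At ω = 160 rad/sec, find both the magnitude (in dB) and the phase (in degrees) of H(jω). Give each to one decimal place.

|H| = 1.5 dB, ∠H = 1.9°

|j160 + 3000| = √(160² + 3000²) = 3004
|j160 + 7870| = √(160² + 7870²) = 7872
|H(j160)| = 3.1 × 3004 / 7872 = 1.1831
20 log₁₀(1.1831) = 1.46 dB
∠(j160 + 3000) = arctan(160/3000) = 3.05°
∠(j160 + 7870) = arctan(160/7870) = 1.16°
∠H(j160) = 3.05° − 1.16° = 1.89°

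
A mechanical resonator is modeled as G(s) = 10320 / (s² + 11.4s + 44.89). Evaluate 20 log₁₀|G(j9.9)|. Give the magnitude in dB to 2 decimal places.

38.35 dB

|(j9.9)² + 11.4(j9.9) + 44.89| = |-53.12 + j112.86| = 124.7
|G(j9.9)| = 10320 / 124.7 = 82.735
20 log₁₀(82.735) = 38.354 dB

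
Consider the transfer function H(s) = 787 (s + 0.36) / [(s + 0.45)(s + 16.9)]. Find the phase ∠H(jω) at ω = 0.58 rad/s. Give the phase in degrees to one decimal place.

∠(j0.58 + 0.36) = arctan(0.58/0.36) = 58.17°
∠(j0.58 + 0.45) = arctan(0.58/0.45) = 52.19°
∠(j0.58 + 16.9) = arctan(0.58/16.9) = 1.97°
∠H(j0.58) = 58.17° − (52.19° + 1.97°) = 4.01°

4.0°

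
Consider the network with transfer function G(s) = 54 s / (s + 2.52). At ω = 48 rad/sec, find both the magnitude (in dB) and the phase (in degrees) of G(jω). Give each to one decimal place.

|j48| = 48
|j48 + 2.52| = √(48² + 2.52²) = 48.07
|G(j48)| = 54 × 48 / 48.07 = 53.926
20 log₁₀(53.926) = 34.64 dB
∠(j48) = 90.00°
∠(j48 + 2.52) = arctan(48/2.52) = 86.99°
∠G(j48) = 90.00° − 86.99° = 3.01°

|G| = 34.6 dB, ∠G = 3.0°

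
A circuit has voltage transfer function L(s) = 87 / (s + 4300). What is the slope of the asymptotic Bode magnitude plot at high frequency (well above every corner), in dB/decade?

With 0 zeros and 1 pole, the high-frequency asymptotic slope is 20 × (0 − 1) = -20 dB/decade.

-20 dB/decade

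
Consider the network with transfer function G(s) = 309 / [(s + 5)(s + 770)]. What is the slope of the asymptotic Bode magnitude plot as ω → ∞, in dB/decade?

With 0 zeros and 2 poles, the high-frequency asymptotic slope is 20 × (0 − 2) = -40 dB/decade.

-40 dB/decade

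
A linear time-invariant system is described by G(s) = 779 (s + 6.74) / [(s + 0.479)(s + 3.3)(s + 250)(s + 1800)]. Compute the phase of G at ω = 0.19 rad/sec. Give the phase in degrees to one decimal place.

-23.4°

∠(j0.19 + 6.74) = arctan(0.19/6.74) = 1.61°
∠(j0.19 + 0.479) = arctan(0.19/0.479) = 21.64°
∠(j0.19 + 3.3) = arctan(0.19/3.3) = 3.30°
∠(j0.19 + 250) = arctan(0.19/250) = 0.04°
∠(j0.19 + 1800) = arctan(0.19/1800) = 0.01°
∠G(j0.19) = 1.61° − (21.64° + 3.30° + 0.04° + 0.01°) = -23.37°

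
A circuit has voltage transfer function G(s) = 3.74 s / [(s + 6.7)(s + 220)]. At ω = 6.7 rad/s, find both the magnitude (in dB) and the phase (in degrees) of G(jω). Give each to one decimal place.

|G| = -38.4 dB, ∠G = 43.3°

|j6.7| = 6.7
|j6.7 + 6.7| = √(6.7² + 6.7²) = 9.475
|j6.7 + 220| = √(6.7² + 220²) = 220.1
|G(j6.7)| = 3.74 × 6.7 / (9.475 × 220.1) = 0.012015
20 log₁₀(0.012015) = -38.41 dB
∠(j6.7) = 90.00°
∠(j6.7 + 6.7) = arctan(6.7/6.7) = 45.00°
∠(j6.7 + 220) = arctan(6.7/220) = 1.74°
∠G(j6.7) = 90.00° − (45.00° + 1.74°) = 43.26°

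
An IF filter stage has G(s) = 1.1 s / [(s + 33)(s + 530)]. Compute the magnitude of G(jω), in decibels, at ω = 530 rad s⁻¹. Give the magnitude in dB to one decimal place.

-56.7 dB

|j530| = 530
|j530 + 33| = √(530² + 33²) = 531
|j530 + 530| = √(530² + 530²) = 749.5
|G(j530)| = 1.1 × 530 / (531 × 749.5) = 0.0014647
20 log₁₀(0.0014647) = -56.68 dB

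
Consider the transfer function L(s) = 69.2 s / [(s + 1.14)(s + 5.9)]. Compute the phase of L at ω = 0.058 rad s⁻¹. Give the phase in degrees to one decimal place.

86.5°

∠(j0.058) = 90.00°
∠(j0.058 + 1.14) = arctan(0.058/1.14) = 2.91°
∠(j0.058 + 5.9) = arctan(0.058/5.9) = 0.56°
∠L(j0.058) = 90.00° − (2.91° + 0.56°) = 86.52°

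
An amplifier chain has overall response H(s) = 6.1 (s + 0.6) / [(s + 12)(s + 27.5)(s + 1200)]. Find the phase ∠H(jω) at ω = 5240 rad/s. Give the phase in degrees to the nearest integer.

-167°

∠(j5240 + 0.6) = arctan(5240/0.6) = 89.99°
∠(j5240 + 12) = arctan(5240/12) = 89.87°
∠(j5240 + 27.5) = arctan(5240/27.5) = 89.70°
∠(j5240 + 1200) = arctan(5240/1200) = 77.10°
∠H(j5240) = 89.99° − (89.87° + 89.70° + 77.10°) = -166.68°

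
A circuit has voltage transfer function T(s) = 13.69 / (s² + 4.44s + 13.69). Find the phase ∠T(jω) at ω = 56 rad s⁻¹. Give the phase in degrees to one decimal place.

-175.4°

∠[(j56)² + 4.44(j56) + 13.69] = ∠[-3122.3 + j248.64] = 175.45°
∠T(j56) = −175.45° = -175.45°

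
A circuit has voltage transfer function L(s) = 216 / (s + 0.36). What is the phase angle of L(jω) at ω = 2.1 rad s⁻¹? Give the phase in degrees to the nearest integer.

∠(j2.1 + 0.36) = arctan(2.1/0.36) = 80.27°
∠L(j2.1) = −80.27° = -80.27°

-80°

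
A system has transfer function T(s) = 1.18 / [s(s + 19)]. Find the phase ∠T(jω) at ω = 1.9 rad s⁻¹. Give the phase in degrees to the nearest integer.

-96°

∠(j1.9 + 19) = arctan(1.9/19) = 5.71°
∠(j1.9) = 90.00°
∠T(j1.9) = − (5.71° + 90.00°) = -95.71°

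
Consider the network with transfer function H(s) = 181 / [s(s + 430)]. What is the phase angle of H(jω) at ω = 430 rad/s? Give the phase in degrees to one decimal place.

∠(j430 + 430) = arctan(430/430) = 45.00°
∠(j430) = 90.00°
∠H(j430) = − (45.00° + 90.00°) = -135.00°

-135.0 deg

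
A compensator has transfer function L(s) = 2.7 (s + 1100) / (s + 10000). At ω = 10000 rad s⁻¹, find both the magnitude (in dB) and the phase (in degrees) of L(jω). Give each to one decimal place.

|L| = 5.7 dB, ∠L = 38.7°

|j10000 + 1100| = √(10000² + 1100²) = 1.006e+04
|j10000 + 10000| = √(10000² + 10000²) = 1.414e+04
|L(j10000)| = 2.7 × 1.006e+04 / 1.414e+04 = 1.9207
20 log₁₀(1.9207) = 5.67 dB
∠(j10000 + 1100) = arctan(10000/1100) = 83.72°
∠(j10000 + 10000) = arctan(10000/10000) = 45.00°
∠L(j10000) = 83.72° − 45.00° = 38.72°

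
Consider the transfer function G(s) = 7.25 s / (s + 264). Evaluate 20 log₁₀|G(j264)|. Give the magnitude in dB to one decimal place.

|j264| = 264
|j264 + 264| = √(264² + 264²) = 373.4
|G(j264)| = 7.25 × 264 / 373.4 = 5.1265
20 log₁₀(5.1265) = 14.20 dB

14.2 dB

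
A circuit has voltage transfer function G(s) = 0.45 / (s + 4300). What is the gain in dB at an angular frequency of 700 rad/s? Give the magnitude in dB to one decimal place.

|j700 + 4300| = √(700² + 4300²) = 4357
|G(j700)| = 0.45 / 4357 = 0.00010329
20 log₁₀(0.00010329) = -79.72 dB

-79.7 dB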